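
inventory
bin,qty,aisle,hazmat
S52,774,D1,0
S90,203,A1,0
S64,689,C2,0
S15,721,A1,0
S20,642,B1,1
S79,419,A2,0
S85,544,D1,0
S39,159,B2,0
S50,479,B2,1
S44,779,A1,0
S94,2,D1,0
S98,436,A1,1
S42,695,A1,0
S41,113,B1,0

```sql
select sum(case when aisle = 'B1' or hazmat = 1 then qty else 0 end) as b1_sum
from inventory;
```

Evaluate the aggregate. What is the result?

1670

bin=S52: ✗
bin=S90: ✗
bin=S64: ✗
bin=S15: ✗
bin=S20: ✓ → 642
bin=S79: ✗
bin=S85: ✗
bin=S39: ✗
bin=S50: ✓ → 479
bin=S44: ✗
bin=S94: ✗
bin=S98: ✓ → 436
bin=S42: ✗
bin=S41: ✓ → 113
b1_sum = 642 + 479 + 436 + 113 = 1670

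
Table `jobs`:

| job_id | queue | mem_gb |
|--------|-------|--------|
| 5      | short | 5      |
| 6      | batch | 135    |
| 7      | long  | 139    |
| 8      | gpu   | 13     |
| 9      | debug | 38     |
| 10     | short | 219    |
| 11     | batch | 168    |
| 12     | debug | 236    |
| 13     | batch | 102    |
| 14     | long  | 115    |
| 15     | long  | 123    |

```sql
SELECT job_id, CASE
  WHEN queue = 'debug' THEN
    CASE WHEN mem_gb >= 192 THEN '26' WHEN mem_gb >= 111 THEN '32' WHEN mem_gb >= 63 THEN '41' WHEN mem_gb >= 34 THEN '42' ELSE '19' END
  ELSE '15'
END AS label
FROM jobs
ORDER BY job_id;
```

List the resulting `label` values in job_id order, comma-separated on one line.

job_id=5: queue='short' → outer ELSE → 15
job_id=6: queue='batch' → outer ELSE → 15
job_id=7: queue='long' → outer ELSE → 15
job_id=8: queue='gpu' → outer ELSE → 15
job_id=9: queue='debug' → inner[mem_gb >= 34] → 42
job_id=10: queue='short' → outer ELSE → 15
job_id=11: queue='batch' → outer ELSE → 15
job_id=12: queue='debug' → inner[mem_gb >= 192] → 26
job_id=13: queue='batch' → outer ELSE → 15
job_id=14: queue='long' → outer ELSE → 15
job_id=15: queue='long' → outer ELSE → 15

15, 15, 15, 15, 42, 15, 15, 26, 15, 15, 15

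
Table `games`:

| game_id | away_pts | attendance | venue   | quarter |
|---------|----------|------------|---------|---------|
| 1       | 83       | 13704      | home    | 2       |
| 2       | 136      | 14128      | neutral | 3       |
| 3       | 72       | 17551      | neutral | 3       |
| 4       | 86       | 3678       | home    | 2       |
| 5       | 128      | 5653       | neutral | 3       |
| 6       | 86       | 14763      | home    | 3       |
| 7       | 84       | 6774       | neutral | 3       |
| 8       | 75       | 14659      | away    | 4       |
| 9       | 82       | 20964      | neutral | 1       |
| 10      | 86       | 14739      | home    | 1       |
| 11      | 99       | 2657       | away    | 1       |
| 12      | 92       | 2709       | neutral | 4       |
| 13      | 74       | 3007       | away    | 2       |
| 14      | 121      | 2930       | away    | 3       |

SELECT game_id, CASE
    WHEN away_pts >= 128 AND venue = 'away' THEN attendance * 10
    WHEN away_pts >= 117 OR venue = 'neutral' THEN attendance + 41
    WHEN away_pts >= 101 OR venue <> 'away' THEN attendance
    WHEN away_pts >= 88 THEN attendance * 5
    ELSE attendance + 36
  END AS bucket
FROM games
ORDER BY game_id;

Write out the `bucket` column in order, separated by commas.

13704, 14169, 17592, 3678, 5694, 14763, 6815, 14695, 21005, 14739, 13285, 2750, 3043, 2971

game_id=1: away_pts >= 101 OR venue <> 'away' → 13704
game_id=2: away_pts >= 117 OR venue = 'neutral' → 14169
game_id=3: away_pts >= 117 OR venue = 'neutral' → 17592
game_id=4: away_pts >= 101 OR venue <> 'away' → 3678
game_id=5: away_pts >= 117 OR venue = 'neutral' → 5694
game_id=6: away_pts >= 101 OR venue <> 'away' → 14763
game_id=7: away_pts >= 117 OR venue = 'neutral' → 6815
game_id=8: ELSE → 14695
game_id=9: away_pts >= 117 OR venue = 'neutral' → 21005
game_id=10: away_pts >= 101 OR venue <> 'away' → 14739
game_id=11: away_pts >= 88 → 13285
game_id=12: away_pts >= 117 OR venue = 'neutral' → 2750
game_id=13: ELSE → 3043
game_id=14: away_pts >= 117 OR venue = 'neutral' → 2971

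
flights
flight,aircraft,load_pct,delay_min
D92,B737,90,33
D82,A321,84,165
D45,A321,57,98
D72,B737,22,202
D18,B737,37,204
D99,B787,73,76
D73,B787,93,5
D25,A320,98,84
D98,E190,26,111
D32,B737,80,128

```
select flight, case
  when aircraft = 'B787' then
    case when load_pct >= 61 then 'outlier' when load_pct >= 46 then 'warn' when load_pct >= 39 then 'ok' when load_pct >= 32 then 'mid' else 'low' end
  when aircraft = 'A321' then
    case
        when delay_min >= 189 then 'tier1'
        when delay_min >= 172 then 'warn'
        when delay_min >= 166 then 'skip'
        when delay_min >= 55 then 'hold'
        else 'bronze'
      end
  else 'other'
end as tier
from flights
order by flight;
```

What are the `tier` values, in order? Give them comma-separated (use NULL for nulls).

flight=D18: aircraft='B737' → outer ELSE → other
flight=D25: aircraft='A320' → outer ELSE → other
flight=D32: aircraft='B737' → outer ELSE → other
flight=D45: aircraft='A321' → inner[delay_min >= 55] → hold
flight=D72: aircraft='B737' → outer ELSE → other
flight=D73: aircraft='B787' → inner[load_pct >= 61] → outlier
flight=D82: aircraft='A321' → inner[delay_min >= 55] → hold
flight=D92: aircraft='B737' → outer ELSE → other
flight=D98: aircraft='E190' → outer ELSE → other
flight=D99: aircraft='B787' → inner[load_pct >= 61] → outlier

other, other, other, hold, other, outlier, hold, other, other, outlier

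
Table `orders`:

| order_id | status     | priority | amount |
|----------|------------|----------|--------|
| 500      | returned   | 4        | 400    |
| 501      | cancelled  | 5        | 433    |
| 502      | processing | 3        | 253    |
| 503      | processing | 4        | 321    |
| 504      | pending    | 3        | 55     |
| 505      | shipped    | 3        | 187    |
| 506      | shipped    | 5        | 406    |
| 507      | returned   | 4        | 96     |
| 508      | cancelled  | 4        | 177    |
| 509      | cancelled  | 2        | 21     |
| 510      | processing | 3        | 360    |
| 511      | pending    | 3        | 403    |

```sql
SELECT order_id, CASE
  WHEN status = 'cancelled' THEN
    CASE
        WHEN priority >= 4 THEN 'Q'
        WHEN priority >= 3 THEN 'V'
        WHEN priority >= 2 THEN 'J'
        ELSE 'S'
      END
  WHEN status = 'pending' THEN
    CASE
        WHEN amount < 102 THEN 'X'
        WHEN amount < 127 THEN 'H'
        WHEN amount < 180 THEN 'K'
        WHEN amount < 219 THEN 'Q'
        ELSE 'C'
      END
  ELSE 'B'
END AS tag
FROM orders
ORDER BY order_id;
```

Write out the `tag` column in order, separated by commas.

order_id=500: status='returned' → outer ELSE → B
order_id=501: status='cancelled' → inner[priority >= 4] → Q
order_id=502: status='processing' → outer ELSE → B
order_id=503: status='processing' → outer ELSE → B
order_id=504: status='pending' → inner[amount < 102] → X
order_id=505: status='shipped' → outer ELSE → B
order_id=506: status='shipped' → outer ELSE → B
order_id=507: status='returned' → outer ELSE → B
order_id=508: status='cancelled' → inner[priority >= 4] → Q
order_id=509: status='cancelled' → inner[priority >= 2] → J
order_id=510: status='processing' → outer ELSE → B
order_id=511: status='pending' → inner[ELSE] → C

B, Q, B, B, X, B, B, B, Q, J, B, C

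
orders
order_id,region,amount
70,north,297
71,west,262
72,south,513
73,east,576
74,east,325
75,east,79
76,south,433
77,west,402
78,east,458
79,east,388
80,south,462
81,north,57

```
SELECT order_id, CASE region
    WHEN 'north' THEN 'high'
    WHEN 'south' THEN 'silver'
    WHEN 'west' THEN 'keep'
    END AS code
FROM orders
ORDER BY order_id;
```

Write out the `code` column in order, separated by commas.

high, keep, silver, NULL, NULL, NULL, silver, keep, NULL, NULL, silver, high

order_id=70: region='north' → high
order_id=71: region='west' → keep
order_id=72: region='south' → silver
order_id=73: (no match → NULL) → NULL
order_id=74: (no match → NULL) → NULL
order_id=75: (no match → NULL) → NULL
order_id=76: region='south' → silver
order_id=77: region='west' → keep
order_id=78: (no match → NULL) → NULL
order_id=79: (no match → NULL) → NULL
order_id=80: region='south' → silver
order_id=81: region='north' → high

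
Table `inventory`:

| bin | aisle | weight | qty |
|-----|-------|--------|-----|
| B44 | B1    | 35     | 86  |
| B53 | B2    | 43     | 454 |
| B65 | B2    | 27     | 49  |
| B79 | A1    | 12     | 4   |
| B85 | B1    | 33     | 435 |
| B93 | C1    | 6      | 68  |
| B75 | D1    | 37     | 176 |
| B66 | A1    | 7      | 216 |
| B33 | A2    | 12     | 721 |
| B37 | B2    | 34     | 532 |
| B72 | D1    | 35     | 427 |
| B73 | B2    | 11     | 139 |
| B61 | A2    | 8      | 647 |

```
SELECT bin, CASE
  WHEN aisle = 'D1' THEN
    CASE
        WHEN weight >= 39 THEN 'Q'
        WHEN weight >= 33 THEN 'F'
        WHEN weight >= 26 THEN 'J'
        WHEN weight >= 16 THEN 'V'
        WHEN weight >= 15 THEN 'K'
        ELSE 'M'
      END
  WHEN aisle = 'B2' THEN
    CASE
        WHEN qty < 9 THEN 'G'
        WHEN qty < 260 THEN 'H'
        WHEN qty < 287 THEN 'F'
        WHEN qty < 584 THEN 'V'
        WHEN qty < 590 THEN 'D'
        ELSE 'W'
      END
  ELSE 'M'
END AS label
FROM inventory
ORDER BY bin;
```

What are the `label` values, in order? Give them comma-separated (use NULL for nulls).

M, V, M, V, M, H, M, F, H, F, M, M, M

bin=B33: aisle='A2' → outer ELSE → M
bin=B37: aisle='B2' → inner[qty < 584] → V
bin=B44: aisle='B1' → outer ELSE → M
bin=B53: aisle='B2' → inner[qty < 584] → V
bin=B61: aisle='A2' → outer ELSE → M
bin=B65: aisle='B2' → inner[qty < 260] → H
bin=B66: aisle='A1' → outer ELSE → M
bin=B72: aisle='D1' → inner[weight >= 33] → F
bin=B73: aisle='B2' → inner[qty < 260] → H
bin=B75: aisle='D1' → inner[weight >= 33] → F
bin=B79: aisle='A1' → outer ELSE → M
bin=B85: aisle='B1' → outer ELSE → M
bin=B93: aisle='C1' → outer ELSE → M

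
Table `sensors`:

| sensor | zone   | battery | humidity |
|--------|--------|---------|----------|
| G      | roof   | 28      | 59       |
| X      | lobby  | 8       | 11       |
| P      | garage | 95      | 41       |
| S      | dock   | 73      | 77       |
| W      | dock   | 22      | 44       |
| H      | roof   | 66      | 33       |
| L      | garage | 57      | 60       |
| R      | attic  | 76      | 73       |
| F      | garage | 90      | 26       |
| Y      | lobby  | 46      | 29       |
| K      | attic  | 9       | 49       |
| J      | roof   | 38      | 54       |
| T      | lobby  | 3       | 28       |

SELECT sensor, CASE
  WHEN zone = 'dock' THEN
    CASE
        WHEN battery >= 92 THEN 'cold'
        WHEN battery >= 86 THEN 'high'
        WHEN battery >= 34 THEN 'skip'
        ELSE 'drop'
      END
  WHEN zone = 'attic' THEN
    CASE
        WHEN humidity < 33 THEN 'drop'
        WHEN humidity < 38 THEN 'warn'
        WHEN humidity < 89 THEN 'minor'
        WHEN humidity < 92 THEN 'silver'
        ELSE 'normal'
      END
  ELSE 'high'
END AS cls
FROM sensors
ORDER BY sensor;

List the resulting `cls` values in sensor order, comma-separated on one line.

sensor=F: zone='garage' → outer ELSE → high
sensor=G: zone='roof' → outer ELSE → high
sensor=H: zone='roof' → outer ELSE → high
sensor=J: zone='roof' → outer ELSE → high
sensor=K: zone='attic' → inner[humidity < 89] → minor
sensor=L: zone='garage' → outer ELSE → high
sensor=P: zone='garage' → outer ELSE → high
sensor=R: zone='attic' → inner[humidity < 89] → minor
sensor=S: zone='dock' → inner[battery >= 34] → skip
sensor=T: zone='lobby' → outer ELSE → high
sensor=W: zone='dock' → inner[ELSE] → drop
sensor=X: zone='lobby' → outer ELSE → high
sensor=Y: zone='lobby' → outer ELSE → high

high, high, high, high, minor, high, high, minor, skip, high, drop, high, high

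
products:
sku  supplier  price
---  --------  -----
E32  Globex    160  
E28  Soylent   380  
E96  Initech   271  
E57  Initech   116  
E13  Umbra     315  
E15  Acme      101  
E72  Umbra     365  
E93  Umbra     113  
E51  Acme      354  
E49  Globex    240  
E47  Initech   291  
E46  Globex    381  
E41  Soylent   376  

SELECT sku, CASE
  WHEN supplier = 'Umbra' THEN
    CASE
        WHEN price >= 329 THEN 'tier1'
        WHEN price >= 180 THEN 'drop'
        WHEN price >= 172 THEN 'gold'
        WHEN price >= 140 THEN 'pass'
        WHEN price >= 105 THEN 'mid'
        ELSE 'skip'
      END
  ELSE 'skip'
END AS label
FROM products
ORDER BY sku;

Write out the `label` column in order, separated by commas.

drop, skip, skip, skip, skip, skip, skip, skip, skip, skip, tier1, mid, skip

sku=E13: supplier='Umbra' → inner[price >= 180] → drop
sku=E15: supplier='Acme' → outer ELSE → skip
sku=E28: supplier='Soylent' → outer ELSE → skip
sku=E32: supplier='Globex' → outer ELSE → skip
sku=E41: supplier='Soylent' → outer ELSE → skip
sku=E46: supplier='Globex' → outer ELSE → skip
sku=E47: supplier='Initech' → outer ELSE → skip
sku=E49: supplier='Globex' → outer ELSE → skip
sku=E51: supplier='Acme' → outer ELSE → skip
sku=E57: supplier='Initech' → outer ELSE → skip
sku=E72: supplier='Umbra' → inner[price >= 329] → tier1
sku=E93: supplier='Umbra' → inner[price >= 105] → mid
sku=E96: supplier='Initech' → outer ELSE → skip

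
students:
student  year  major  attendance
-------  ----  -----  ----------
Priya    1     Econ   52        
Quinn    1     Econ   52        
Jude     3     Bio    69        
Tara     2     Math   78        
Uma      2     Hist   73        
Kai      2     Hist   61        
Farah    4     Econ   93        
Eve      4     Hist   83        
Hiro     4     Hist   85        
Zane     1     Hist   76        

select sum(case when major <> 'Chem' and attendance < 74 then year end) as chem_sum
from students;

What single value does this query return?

9

student=Priya: ✓ → 1
student=Quinn: ✓ → 1
student=Jude: ✓ → 3
student=Tara: ✗
student=Uma: ✓ → 2
student=Kai: ✓ → 2
student=Farah: ✗
student=Eve: ✗
student=Hiro: ✗
student=Zane: ✗
chem_sum = 1 + 1 + 3 + 2 + 2 = 9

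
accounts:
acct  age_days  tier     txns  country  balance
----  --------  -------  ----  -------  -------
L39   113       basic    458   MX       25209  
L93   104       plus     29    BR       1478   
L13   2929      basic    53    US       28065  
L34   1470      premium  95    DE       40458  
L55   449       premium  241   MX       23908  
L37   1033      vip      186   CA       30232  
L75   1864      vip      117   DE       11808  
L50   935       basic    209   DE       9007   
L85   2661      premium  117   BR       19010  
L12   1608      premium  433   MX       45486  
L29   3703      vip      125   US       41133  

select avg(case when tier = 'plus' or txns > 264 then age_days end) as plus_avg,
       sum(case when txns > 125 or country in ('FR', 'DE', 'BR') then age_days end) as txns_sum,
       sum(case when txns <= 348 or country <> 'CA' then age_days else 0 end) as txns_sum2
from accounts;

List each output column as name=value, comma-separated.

plus_avg=608.3333333333, txns_sum=10237, txns_sum2=16869

[plus_avg: tier = 'plus' or txns > 264]
acct=L39: ✓ → 113
acct=L93: ✓ → 104
acct=L13: ✗
acct=L34: ✗
acct=L55: ✗
acct=L37: ✗
acct=L75: ✗
acct=L50: ✗
acct=L85: ✗
acct=L12: ✓ → 1608
acct=L29: ✗
plus_avg = (113 + 104 + 1608) / 3 = 608.3333333333
—
[txns_sum: txns > 125 or country in ('FR', 'DE', 'BR')]
acct=L39: ✓ → 113
acct=L93: ✓ → 104
acct=L13: ✗
acct=L34: ✓ → 1470
acct=L55: ✓ → 449
acct=L37: ✓ → 1033
acct=L75: ✓ → 1864
acct=L50: ✓ → 935
acct=L85: ✓ → 2661
acct=L12: ✓ → 1608
acct=L29: ✗
txns_sum = 113 + 104 + 1470 + 449 + 1033 + 1864 + 935 + 2661 + 1608 = 10237
—
[txns_sum2: txns <= 348 or country <> 'CA']
acct=L39: ✓ → 113
acct=L93: ✓ → 104
acct=L13: ✓ → 2929
acct=L34: ✓ → 1470
acct=L55: ✓ → 449
acct=L37: ✓ → 1033
acct=L75: ✓ → 1864
acct=L50: ✓ → 935
acct=L85: ✓ → 2661
acct=L12: ✓ → 1608
acct=L29: ✓ → 3703
txns_sum2 = 113 + 104 + 2929 + 1470 + 449 + 1033 + 1864 + 935 + 2661 + 1608 + 3703 = 16869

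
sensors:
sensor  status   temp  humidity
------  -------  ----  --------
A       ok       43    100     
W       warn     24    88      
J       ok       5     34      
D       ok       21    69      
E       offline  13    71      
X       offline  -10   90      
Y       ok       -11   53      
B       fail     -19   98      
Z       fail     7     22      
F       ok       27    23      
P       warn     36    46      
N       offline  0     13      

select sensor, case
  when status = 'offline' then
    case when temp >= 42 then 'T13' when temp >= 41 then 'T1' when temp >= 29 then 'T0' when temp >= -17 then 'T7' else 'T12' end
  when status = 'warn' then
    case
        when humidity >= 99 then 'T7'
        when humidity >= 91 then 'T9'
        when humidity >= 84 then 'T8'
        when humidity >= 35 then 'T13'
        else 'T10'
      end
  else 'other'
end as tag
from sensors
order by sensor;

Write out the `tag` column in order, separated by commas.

sensor=A: status='ok' → outer ELSE → other
sensor=B: status='fail' → outer ELSE → other
sensor=D: status='ok' → outer ELSE → other
sensor=E: status='offline' → inner[temp >= -17] → T7
sensor=F: status='ok' → outer ELSE → other
sensor=J: status='ok' → outer ELSE → other
sensor=N: status='offline' → inner[temp >= -17] → T7
sensor=P: status='warn' → inner[humidity >= 35] → T13
sensor=W: status='warn' → inner[humidity >= 84] → T8
sensor=X: status='offline' → inner[temp >= -17] → T7
sensor=Y: status='ok' → outer ELSE → other
sensor=Z: status='fail' → outer ELSE → other

other, other, other, T7, other, other, T7, T13, T8, T7, other, other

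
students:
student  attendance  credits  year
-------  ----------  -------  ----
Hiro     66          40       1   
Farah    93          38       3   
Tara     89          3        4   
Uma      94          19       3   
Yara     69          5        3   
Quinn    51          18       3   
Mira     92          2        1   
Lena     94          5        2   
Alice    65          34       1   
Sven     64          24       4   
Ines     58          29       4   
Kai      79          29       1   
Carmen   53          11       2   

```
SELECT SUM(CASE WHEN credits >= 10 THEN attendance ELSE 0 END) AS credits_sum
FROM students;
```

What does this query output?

623

student=Hiro: ✓ → 66
student=Farah: ✓ → 93
student=Tara: ✗
student=Uma: ✓ → 94
student=Yara: ✗
student=Quinn: ✓ → 51
student=Mira: ✗
student=Lena: ✗
student=Alice: ✓ → 65
student=Sven: ✓ → 64
student=Ines: ✓ → 58
student=Kai: ✓ → 79
student=Carmen: ✓ → 53
credits_sum = 66 + 93 + 94 + 51 + 65 + 64 + 58 + 79 + 53 = 623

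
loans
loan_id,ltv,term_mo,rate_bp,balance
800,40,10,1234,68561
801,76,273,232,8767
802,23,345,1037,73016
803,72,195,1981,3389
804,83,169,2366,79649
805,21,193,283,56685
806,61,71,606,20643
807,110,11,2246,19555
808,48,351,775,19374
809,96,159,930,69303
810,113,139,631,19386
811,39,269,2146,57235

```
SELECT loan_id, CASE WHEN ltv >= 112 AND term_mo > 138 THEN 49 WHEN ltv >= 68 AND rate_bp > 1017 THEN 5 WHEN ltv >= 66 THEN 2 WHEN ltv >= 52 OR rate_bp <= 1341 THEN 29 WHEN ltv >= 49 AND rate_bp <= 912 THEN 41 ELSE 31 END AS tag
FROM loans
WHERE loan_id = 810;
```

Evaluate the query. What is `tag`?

49

loan_id = 810: ltv=113, term_mo=139, rate_bp=631, balance=19386.
ltv >= 112 AND term_mo > 138 → true → 49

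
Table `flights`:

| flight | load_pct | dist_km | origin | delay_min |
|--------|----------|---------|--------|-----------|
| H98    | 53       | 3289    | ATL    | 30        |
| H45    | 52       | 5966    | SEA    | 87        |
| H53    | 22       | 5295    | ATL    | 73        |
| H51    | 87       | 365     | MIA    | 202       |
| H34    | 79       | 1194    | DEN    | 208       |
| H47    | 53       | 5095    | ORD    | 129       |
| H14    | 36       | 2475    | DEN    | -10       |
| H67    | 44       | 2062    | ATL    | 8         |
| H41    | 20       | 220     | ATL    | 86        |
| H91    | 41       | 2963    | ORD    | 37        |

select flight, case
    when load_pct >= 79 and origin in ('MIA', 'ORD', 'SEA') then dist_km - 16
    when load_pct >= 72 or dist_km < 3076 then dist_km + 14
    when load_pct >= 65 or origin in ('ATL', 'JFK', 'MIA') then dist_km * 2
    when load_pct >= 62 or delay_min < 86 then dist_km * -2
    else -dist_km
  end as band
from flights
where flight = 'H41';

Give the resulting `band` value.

234

flight = H41: load_pct=20, dist_km=220, origin=ATL, delay_min=86.
load_pct >= 79 and origin in ('MIA', 'ORD', 'SEA') → false
load_pct >= 72 or dist_km < 3076 → true → 234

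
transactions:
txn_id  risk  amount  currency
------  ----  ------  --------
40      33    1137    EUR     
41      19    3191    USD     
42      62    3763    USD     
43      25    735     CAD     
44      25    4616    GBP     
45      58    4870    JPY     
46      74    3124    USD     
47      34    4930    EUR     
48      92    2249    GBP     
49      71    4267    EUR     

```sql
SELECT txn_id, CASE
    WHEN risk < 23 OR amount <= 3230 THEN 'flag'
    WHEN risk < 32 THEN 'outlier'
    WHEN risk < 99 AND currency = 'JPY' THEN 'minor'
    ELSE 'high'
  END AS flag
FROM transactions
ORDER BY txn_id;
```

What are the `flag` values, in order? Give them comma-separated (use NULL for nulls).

flag, flag, high, flag, outlier, minor, flag, high, flag, high

txn_id=40: risk < 23 OR amount <= 3230 → flag
txn_id=41: risk < 23 OR amount <= 3230 → flag
txn_id=42: ELSE → high
txn_id=43: risk < 23 OR amount <= 3230 → flag
txn_id=44: risk < 32 → outlier
txn_id=45: risk < 99 AND currency = 'JPY' → minor
txn_id=46: risk < 23 OR amount <= 3230 → flag
txn_id=47: ELSE → high
txn_id=48: risk < 23 OR amount <= 3230 → flag
txn_id=49: ELSE → high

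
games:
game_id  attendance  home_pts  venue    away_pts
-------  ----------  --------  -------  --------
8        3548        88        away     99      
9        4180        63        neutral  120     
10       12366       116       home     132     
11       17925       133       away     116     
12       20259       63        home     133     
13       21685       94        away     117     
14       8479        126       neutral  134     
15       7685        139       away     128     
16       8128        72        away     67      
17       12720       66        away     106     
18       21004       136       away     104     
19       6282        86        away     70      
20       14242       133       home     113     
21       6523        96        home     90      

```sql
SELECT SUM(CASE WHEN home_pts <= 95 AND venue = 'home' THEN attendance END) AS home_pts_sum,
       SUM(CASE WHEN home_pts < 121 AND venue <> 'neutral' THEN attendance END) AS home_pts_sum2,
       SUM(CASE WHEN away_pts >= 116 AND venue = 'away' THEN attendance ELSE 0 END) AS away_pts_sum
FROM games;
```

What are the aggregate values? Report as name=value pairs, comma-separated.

[home_pts_sum: home_pts <= 95 AND venue = 'home']
game_id=8: ✗
game_id=9: ✗
game_id=10: ✗
game_id=11: ✗
game_id=12: ✓ → 20259
game_id=13: ✗
game_id=14: ✗
game_id=15: ✗
game_id=16: ✗
game_id=17: ✗
game_id=18: ✗
game_id=19: ✗
game_id=20: ✗
game_id=21: ✗
home_pts_sum = 20259
—
[home_pts_sum2: home_pts < 121 AND venue <> 'neutral']
game_id=8: ✓ → 3548
game_id=9: ✗
game_id=10: ✓ → 12366
game_id=11: ✗
game_id=12: ✓ → 20259
game_id=13: ✓ → 21685
game_id=14: ✗
game_id=15: ✗
game_id=16: ✓ → 8128
game_id=17: ✓ → 12720
game_id=18: ✗
game_id=19: ✓ → 6282
game_id=20: ✗
game_id=21: ✓ → 6523
home_pts_sum2 = 3548 + 12366 + 20259 + 21685 + 8128 + 12720 + 6282 + 6523 = 91511
—
[away_pts_sum: away_pts >= 116 AND venue = 'away']
game_id=8: ✗
game_id=9: ✗
game_id=10: ✗
game_id=11: ✓ → 17925
game_id=12: ✗
game_id=13: ✓ → 21685
game_id=14: ✗
game_id=15: ✓ → 7685
game_id=16: ✗
game_id=17: ✗
game_id=18: ✗
game_id=19: ✗
game_id=20: ✗
game_id=21: ✗
away_pts_sum = 17925 + 21685 + 7685 = 47295

home_pts_sum=20259, home_pts_sum2=91511, away_pts_sum=47295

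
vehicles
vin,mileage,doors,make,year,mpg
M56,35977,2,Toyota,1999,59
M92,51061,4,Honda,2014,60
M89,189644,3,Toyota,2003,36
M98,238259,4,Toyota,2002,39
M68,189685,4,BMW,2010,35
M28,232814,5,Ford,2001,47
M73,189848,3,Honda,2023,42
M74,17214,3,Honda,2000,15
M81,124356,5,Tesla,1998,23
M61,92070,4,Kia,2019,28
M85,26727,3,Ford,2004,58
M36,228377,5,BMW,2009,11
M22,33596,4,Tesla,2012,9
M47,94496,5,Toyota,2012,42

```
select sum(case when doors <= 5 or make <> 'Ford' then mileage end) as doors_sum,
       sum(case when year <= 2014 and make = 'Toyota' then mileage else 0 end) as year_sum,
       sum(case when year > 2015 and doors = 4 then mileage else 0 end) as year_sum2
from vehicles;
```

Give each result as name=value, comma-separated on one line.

[doors_sum: doors <= 5 or make <> 'Ford']
vin=M56: ✓ → 35977
vin=M92: ✓ → 51061
vin=M89: ✓ → 189644
vin=M98: ✓ → 238259
vin=M68: ✓ → 189685
vin=M28: ✓ → 232814
vin=M73: ✓ → 189848
vin=M74: ✓ → 17214
vin=M81: ✓ → 124356
vin=M61: ✓ → 92070
vin=M85: ✓ → 26727
vin=M36: ✓ → 228377
vin=M22: ✓ → 33596
vin=M47: ✓ → 94496
doors_sum = 35977 + 51061 + 189644 + 238259 + 189685 + 232814 + 189848 + 17214 + 124356 + 92070 + 26727 + 228377 + 33596 + 94496 = 1744124
—
[year_sum: year <= 2014 and make = 'Toyota']
vin=M56: ✓ → 35977
vin=M92: ✗
vin=M89: ✓ → 189644
vin=M98: ✓ → 238259
vin=M68: ✗
vin=M28: ✗
vin=M73: ✗
vin=M74: ✗
vin=M81: ✗
vin=M61: ✗
vin=M85: ✗
vin=M36: ✗
vin=M22: ✗
vin=M47: ✓ → 94496
year_sum = 35977 + 189644 + 238259 + 94496 = 558376
—
[year_sum2: year > 2015 and doors = 4]
vin=M56: ✗
vin=M92: ✗
vin=M89: ✗
vin=M98: ✗
vin=M68: ✗
vin=M28: ✗
vin=M73: ✗
vin=M74: ✗
vin=M81: ✗
vin=M61: ✓ → 92070
vin=M85: ✗
vin=M36: ✗
vin=M22: ✗
vin=M47: ✗
year_sum2 = 92070

doors_sum=1744124, year_sum=558376, year_sum2=92070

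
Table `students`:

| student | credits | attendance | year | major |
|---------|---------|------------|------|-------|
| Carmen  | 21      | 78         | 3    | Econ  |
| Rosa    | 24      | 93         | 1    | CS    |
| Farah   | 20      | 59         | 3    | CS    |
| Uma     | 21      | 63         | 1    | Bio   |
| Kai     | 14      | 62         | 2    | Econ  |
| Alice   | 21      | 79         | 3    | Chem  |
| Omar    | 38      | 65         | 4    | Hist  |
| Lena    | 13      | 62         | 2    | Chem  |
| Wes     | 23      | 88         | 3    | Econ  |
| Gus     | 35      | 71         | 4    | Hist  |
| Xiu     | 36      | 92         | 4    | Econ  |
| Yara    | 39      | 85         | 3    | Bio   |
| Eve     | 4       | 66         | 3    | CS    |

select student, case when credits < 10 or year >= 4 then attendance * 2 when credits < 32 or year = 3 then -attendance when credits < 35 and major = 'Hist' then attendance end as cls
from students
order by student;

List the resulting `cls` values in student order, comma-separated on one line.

student=Alice: credits < 32 or year = 3 → -79
student=Carmen: credits < 32 or year = 3 → -78
student=Eve: credits < 10 or year >= 4 → 132
student=Farah: credits < 32 or year = 3 → -59
student=Gus: credits < 10 or year >= 4 → 142
student=Kai: credits < 32 or year = 3 → -62
student=Lena: credits < 32 or year = 3 → -62
student=Omar: credits < 10 or year >= 4 → 130
student=Rosa: credits < 32 or year = 3 → -93
student=Uma: credits < 32 or year = 3 → -63
student=Wes: credits < 32 or year = 3 → -88
student=Xiu: credits < 10 or year >= 4 → 184
student=Yara: credits < 32 or year = 3 → -85

-79, -78, 132, -59, 142, -62, -62, 130, -93, -63, -88, 184, -85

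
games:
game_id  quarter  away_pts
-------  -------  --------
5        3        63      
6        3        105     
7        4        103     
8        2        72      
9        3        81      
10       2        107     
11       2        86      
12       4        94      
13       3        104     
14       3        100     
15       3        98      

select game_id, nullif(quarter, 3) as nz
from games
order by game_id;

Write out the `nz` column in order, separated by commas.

game_id=5: quarter=3 vs 3: equal → NULL
game_id=6: quarter=3 vs 3: equal → NULL
game_id=7: quarter=4 vs 3: differ → 4
game_id=8: quarter=2 vs 3: differ → 2
game_id=9: quarter=3 vs 3: equal → NULL
game_id=10: quarter=2 vs 3: differ → 2
game_id=11: quarter=2 vs 3: differ → 2
game_id=12: quarter=4 vs 3: differ → 4
game_id=13: quarter=3 vs 3: equal → NULL
game_id=14: quarter=3 vs 3: equal → NULL
game_id=15: quarter=3 vs 3: equal → NULL

NULL, NULL, 4, 2, NULL, 2, 2, 4, NULL, NULL, NULL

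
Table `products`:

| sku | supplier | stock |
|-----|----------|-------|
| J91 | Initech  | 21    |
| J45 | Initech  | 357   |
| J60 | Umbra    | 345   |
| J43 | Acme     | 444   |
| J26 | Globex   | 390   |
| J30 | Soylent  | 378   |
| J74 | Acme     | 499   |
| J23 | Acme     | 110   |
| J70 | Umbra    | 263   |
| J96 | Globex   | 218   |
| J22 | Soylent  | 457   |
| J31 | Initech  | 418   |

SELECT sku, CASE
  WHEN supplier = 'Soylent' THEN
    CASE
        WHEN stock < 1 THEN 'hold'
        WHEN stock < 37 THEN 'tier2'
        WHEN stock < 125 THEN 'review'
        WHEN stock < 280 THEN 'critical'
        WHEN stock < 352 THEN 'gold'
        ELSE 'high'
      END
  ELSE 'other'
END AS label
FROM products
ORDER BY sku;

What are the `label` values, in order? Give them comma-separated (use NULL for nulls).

sku=J22: supplier='Soylent' → inner[ELSE] → high
sku=J23: supplier='Acme' → outer ELSE → other
sku=J26: supplier='Globex' → outer ELSE → other
sku=J30: supplier='Soylent' → inner[ELSE] → high
sku=J31: supplier='Initech' → outer ELSE → other
sku=J43: supplier='Acme' → outer ELSE → other
sku=J45: supplier='Initech' → outer ELSE → other
sku=J60: supplier='Umbra' → outer ELSE → other
sku=J70: supplier='Umbra' → outer ELSE → other
sku=J74: supplier='Acme' → outer ELSE → other
sku=J91: supplier='Initech' → outer ELSE → other
sku=J96: supplier='Globex' → outer ELSE → other

high, other, other, high, other, other, other, other, other, other, other, other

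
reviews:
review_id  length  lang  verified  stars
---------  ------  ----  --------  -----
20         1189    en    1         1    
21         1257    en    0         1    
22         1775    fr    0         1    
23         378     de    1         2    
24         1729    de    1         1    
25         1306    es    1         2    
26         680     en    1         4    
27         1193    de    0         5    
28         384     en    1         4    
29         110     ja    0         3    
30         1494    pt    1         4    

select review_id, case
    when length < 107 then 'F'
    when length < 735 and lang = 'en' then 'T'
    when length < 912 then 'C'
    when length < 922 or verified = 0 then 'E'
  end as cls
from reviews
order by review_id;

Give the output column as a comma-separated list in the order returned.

review_id=20: (no match → NULL) → NULL
review_id=21: length < 922 or verified = 0 → E
review_id=22: length < 922 or verified = 0 → E
review_id=23: length < 912 → C
review_id=24: (no match → NULL) → NULL
review_id=25: (no match → NULL) → NULL
review_id=26: length < 735 and lang = 'en' → T
review_id=27: length < 922 or verified = 0 → E
review_id=28: length < 735 and lang = 'en' → T
review_id=29: length < 912 → C
review_id=30: (no match → NULL) → NULL

NULL, E, E, C, NULL, NULL, T, E, T, C, NULL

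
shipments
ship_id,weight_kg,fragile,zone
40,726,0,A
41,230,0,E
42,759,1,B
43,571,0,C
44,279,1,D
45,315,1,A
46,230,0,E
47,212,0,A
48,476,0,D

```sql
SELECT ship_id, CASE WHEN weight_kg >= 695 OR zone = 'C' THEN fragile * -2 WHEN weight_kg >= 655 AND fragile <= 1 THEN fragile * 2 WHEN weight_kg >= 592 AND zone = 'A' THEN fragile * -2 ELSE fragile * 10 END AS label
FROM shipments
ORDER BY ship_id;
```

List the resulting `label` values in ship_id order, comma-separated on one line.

0, 0, -2, 0, 10, 10, 0, 0, 0

ship_id=40: weight_kg >= 695 OR zone = 'C' → 0
ship_id=41: ELSE → 0
ship_id=42: weight_kg >= 695 OR zone = 'C' → -2
ship_id=43: weight_kg >= 695 OR zone = 'C' → 0
ship_id=44: ELSE → 10
ship_id=45: ELSE → 10
ship_id=46: ELSE → 0
ship_id=47: ELSE → 0
ship_id=48: ELSE → 0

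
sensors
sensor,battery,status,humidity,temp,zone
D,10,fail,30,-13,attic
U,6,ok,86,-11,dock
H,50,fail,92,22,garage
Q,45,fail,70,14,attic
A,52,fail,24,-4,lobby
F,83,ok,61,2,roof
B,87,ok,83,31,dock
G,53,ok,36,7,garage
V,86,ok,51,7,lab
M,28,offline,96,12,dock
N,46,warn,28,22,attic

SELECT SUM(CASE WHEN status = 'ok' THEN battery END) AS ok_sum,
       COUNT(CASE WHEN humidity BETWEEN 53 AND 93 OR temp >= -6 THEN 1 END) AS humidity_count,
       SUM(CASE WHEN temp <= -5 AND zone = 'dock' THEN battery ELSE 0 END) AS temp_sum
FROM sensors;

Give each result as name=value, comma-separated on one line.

[ok_sum: status = 'ok']
sensor=D: ✗
sensor=U: ✓ → 6
sensor=H: ✗
sensor=Q: ✗
sensor=A: ✗
sensor=F: ✓ → 83
sensor=B: ✓ → 87
sensor=G: ✓ → 53
sensor=V: ✓ → 86
sensor=M: ✗
sensor=N: ✗
ok_sum = 6 + 83 + 87 + 53 + 86 = 315
—
[humidity_count: humidity BETWEEN 53 AND 93 OR temp >= -6]
sensor=D: ✗
sensor=U: ✓ → 1
sensor=H: ✓ → 1
sensor=Q: ✓ → 1
sensor=A: ✓ → 1
sensor=F: ✓ → 1
sensor=B: ✓ → 1
sensor=G: ✓ → 1
sensor=V: ✓ → 1
sensor=M: ✓ → 1
sensor=N: ✓ → 1
humidity_count = COUNT(1, 1, 1, 1, 1, 1, 1, 1, 1, 1) = 10
—
[temp_sum: temp <= -5 AND zone = 'dock']
sensor=D: ✗
sensor=U: ✓ → 6
sensor=H: ✗
sensor=Q: ✗
sensor=A: ✗
sensor=F: ✗
sensor=B: ✗
sensor=G: ✗
sensor=V: ✗
sensor=M: ✗
sensor=N: ✗
temp_sum = 6

ok_sum=315, humidity_count=10, temp_sum=6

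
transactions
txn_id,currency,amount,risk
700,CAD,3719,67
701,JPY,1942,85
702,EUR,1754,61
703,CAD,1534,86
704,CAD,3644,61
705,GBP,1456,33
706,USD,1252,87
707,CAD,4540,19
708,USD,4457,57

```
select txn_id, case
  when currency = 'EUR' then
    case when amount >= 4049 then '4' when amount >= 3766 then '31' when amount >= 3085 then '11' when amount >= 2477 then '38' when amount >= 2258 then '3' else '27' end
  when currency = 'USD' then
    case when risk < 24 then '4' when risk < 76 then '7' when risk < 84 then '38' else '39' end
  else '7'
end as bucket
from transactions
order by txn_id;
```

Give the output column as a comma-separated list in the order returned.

txn_id=700: currency='CAD' → outer ELSE → 7
txn_id=701: currency='JPY' → outer ELSE → 7
txn_id=702: currency='EUR' → inner[ELSE] → 27
txn_id=703: currency='CAD' → outer ELSE → 7
txn_id=704: currency='CAD' → outer ELSE → 7
txn_id=705: currency='GBP' → outer ELSE → 7
txn_id=706: currency='USD' → inner[ELSE] → 39
txn_id=707: currency='CAD' → outer ELSE → 7
txn_id=708: currency='USD' → inner[risk < 76] → 7

7, 7, 27, 7, 7, 7, 39, 7, 7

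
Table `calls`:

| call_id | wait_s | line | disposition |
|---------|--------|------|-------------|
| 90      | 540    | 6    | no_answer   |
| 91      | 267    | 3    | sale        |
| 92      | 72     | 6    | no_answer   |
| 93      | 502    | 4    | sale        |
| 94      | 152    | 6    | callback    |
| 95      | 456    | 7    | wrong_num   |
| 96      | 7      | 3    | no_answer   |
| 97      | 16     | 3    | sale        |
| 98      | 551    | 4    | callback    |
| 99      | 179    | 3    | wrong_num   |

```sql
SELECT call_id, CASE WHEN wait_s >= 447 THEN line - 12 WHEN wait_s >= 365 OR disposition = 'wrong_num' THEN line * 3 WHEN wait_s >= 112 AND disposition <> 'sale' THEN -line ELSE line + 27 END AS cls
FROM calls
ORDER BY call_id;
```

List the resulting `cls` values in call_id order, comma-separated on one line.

call_id=90: wait_s >= 447 → -6
call_id=91: ELSE → 30
call_id=92: ELSE → 33
call_id=93: wait_s >= 447 → -8
call_id=94: wait_s >= 112 AND disposition <> 'sale' → -6
call_id=95: wait_s >= 447 → -5
call_id=96: ELSE → 30
call_id=97: ELSE → 30
call_id=98: wait_s >= 447 → -8
call_id=99: wait_s >= 365 OR disposition = 'wrong_num' → 9

-6, 30, 33, -8, -6, -5, 30, 30, -8, 9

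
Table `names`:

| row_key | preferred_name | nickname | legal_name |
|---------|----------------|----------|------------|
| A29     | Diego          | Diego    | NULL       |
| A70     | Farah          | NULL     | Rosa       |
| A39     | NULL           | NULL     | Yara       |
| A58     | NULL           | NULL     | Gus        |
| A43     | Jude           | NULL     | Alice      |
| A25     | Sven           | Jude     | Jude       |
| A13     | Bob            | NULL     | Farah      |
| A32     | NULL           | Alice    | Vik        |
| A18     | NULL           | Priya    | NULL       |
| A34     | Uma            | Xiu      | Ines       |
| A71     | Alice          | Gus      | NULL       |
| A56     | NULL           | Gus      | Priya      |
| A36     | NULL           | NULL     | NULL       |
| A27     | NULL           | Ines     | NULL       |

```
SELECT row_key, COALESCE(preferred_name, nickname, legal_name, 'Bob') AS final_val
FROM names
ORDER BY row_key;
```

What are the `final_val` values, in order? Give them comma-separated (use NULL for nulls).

Bob, Priya, Sven, Ines, Diego, Alice, Uma, Bob, Yara, Jude, Gus, Gus, Farah, Alice

row_key=A13: preferred_name=Bob → Bob
row_key=A18: preferred_name=NULL, nickname=Priya → Priya
row_key=A25: preferred_name=Sven → Sven
row_key=A27: preferred_name=NULL, nickname=Ines → Ines
row_key=A29: preferred_name=Diego → Diego
row_key=A32: preferred_name=NULL, nickname=Alice → Alice
row_key=A34: preferred_name=Uma → Uma
row_key=A36: preferred_name=NULL, nickname=NULL, legal_name=NULL, → literal Bob → Bob
row_key=A39: preferred_name=NULL, nickname=NULL, legal_name=Yara → Yara
row_key=A43: preferred_name=Jude → Jude
row_key=A56: preferred_name=NULL, nickname=Gus → Gus
row_key=A58: preferred_name=NULL, nickname=NULL, legal_name=Gus → Gus
row_key=A70: preferred_name=Farah → Farah
row_key=A71: preferred_name=Alice → Alice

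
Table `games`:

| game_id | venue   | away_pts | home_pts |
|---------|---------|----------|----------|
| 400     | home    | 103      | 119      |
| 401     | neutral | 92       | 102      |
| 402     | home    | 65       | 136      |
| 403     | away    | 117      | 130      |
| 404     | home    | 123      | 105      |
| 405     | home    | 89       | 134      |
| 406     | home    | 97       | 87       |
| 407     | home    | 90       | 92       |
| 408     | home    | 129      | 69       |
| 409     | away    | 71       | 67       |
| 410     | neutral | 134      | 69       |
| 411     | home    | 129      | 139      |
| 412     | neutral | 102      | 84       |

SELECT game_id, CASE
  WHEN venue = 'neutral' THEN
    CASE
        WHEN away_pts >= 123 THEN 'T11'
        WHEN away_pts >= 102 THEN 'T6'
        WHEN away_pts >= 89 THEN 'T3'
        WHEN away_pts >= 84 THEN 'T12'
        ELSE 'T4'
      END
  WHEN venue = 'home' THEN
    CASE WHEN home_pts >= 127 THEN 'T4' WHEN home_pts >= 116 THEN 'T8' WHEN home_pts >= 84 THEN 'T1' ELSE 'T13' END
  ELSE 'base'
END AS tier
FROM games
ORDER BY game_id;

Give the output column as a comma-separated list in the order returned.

T8, T3, T4, base, T1, T4, T1, T1, T13, base, T11, T4, T6

game_id=400: venue='home' → inner[home_pts >= 116] → T8
game_id=401: venue='neutral' → inner[away_pts >= 89] → T3
game_id=402: venue='home' → inner[home_pts >= 127] → T4
game_id=403: venue='away' → outer ELSE → base
game_id=404: venue='home' → inner[home_pts >= 84] → T1
game_id=405: venue='home' → inner[home_pts >= 127] → T4
game_id=406: venue='home' → inner[home_pts >= 84] → T1
game_id=407: venue='home' → inner[home_pts >= 84] → T1
game_id=408: venue='home' → inner[ELSE] → T13
game_id=409: venue='away' → outer ELSE → base
game_id=410: venue='neutral' → inner[away_pts >= 123] → T11
game_id=411: venue='home' → inner[home_pts >= 127] → T4
game_id=412: venue='neutral' → inner[away_pts >= 102] → T6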